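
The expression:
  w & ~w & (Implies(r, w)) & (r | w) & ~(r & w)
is never true.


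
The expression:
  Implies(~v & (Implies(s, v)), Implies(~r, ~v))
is always true.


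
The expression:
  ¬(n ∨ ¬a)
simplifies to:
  a ∧ ¬n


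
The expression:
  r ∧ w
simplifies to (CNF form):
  r ∧ w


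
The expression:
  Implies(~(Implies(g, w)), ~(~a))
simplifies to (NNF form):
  a | w | ~g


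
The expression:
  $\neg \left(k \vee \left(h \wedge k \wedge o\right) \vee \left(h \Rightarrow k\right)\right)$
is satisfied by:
  {h: True, k: False}


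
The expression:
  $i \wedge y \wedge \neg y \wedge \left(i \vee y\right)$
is never true.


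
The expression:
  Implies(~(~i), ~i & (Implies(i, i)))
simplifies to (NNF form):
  ~i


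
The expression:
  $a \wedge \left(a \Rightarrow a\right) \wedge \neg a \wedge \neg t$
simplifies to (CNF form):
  $\text{False}$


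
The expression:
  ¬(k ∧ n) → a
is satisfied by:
  {a: True, k: True, n: True}
  {a: True, k: True, n: False}
  {a: True, n: True, k: False}
  {a: True, n: False, k: False}
  {k: True, n: True, a: False}


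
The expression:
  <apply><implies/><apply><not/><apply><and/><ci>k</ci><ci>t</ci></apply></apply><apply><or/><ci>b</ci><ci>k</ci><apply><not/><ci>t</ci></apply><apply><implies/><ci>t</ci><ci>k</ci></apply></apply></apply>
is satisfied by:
  {b: True, k: True, t: False}
  {b: True, t: False, k: False}
  {k: True, t: False, b: False}
  {k: False, t: False, b: False}
  {b: True, k: True, t: True}
  {b: True, t: True, k: False}
  {k: True, t: True, b: False}


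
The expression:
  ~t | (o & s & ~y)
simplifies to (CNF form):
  (o | ~t) & (s | ~t) & (~t | ~y)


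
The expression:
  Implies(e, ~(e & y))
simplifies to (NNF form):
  ~e | ~y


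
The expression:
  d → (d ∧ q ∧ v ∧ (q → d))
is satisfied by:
  {q: True, v: True, d: False}
  {q: True, v: False, d: False}
  {v: True, q: False, d: False}
  {q: False, v: False, d: False}
  {d: True, q: True, v: True}


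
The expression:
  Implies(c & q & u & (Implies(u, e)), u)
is always true.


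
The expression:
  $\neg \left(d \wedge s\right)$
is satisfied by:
  {s: False, d: False}
  {d: True, s: False}
  {s: True, d: False}


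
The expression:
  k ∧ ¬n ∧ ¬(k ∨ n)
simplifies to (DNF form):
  False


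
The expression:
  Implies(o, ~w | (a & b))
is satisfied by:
  {a: True, b: True, w: False, o: False}
  {a: True, b: False, w: False, o: False}
  {b: True, a: False, w: False, o: False}
  {a: False, b: False, w: False, o: False}
  {a: True, o: True, b: True, w: False}
  {a: True, o: True, b: False, w: False}
  {o: True, b: True, a: False, w: False}
  {o: True, a: False, b: False, w: False}
  {a: True, w: True, b: True, o: False}
  {a: True, w: True, b: False, o: False}
  {w: True, b: True, a: False, o: False}
  {w: True, a: False, b: False, o: False}
  {a: True, o: True, w: True, b: True}


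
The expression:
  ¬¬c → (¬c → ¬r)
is always true.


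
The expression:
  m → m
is always true.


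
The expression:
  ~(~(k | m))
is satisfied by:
  {k: True, m: True}
  {k: True, m: False}
  {m: True, k: False}


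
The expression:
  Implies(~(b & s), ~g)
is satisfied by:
  {b: True, s: True, g: False}
  {b: True, s: False, g: False}
  {s: True, b: False, g: False}
  {b: False, s: False, g: False}
  {b: True, g: True, s: True}


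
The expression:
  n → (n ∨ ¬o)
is always true.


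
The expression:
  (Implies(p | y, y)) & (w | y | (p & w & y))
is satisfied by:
  {y: True, w: True, p: False}
  {y: True, p: False, w: False}
  {y: True, w: True, p: True}
  {y: True, p: True, w: False}
  {w: True, p: False, y: False}


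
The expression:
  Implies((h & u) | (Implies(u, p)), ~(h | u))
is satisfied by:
  {h: False, p: False, u: False}
  {u: True, h: False, p: False}
  {p: True, h: False, u: False}


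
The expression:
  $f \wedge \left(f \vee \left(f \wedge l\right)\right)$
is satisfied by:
  {f: True}


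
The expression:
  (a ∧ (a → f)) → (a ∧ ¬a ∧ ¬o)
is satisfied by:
  {a: False, f: False}
  {f: True, a: False}
  {a: True, f: False}


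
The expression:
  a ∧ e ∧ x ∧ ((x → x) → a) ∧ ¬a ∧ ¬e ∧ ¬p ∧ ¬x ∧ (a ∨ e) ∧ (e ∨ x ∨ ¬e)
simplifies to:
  False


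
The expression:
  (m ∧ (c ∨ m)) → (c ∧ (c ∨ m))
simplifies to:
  c ∨ ¬m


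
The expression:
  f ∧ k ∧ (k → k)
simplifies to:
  f ∧ k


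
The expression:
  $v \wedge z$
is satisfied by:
  {z: True, v: True}


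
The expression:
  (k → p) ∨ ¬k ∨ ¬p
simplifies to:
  True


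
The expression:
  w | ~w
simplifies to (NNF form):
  True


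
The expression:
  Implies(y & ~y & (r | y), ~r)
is always true.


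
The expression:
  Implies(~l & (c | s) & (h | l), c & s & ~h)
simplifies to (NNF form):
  l | ~h | (~c & ~s)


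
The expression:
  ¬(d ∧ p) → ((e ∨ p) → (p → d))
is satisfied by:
  {d: True, p: False}
  {p: False, d: False}
  {p: True, d: True}


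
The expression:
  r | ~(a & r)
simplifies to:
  True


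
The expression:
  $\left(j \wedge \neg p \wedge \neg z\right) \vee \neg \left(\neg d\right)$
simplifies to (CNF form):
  $\left(d \vee j\right) \wedge \left(d \vee \neg p\right) \wedge \left(d \vee \neg z\right)$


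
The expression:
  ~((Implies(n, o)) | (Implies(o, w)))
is never true.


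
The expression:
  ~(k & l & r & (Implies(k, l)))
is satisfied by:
  {l: False, k: False, r: False}
  {r: True, l: False, k: False}
  {k: True, l: False, r: False}
  {r: True, k: True, l: False}
  {l: True, r: False, k: False}
  {r: True, l: True, k: False}
  {k: True, l: True, r: False}


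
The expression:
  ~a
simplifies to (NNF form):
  ~a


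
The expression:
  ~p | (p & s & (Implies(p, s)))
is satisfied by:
  {s: True, p: False}
  {p: False, s: False}
  {p: True, s: True}


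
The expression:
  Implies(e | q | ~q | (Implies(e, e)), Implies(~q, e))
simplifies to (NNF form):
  e | q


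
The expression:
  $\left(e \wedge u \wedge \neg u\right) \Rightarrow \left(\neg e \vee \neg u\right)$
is always true.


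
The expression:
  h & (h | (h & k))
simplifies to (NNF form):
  h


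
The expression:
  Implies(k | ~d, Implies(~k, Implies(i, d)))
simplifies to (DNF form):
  d | k | ~i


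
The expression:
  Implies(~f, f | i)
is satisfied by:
  {i: True, f: True}
  {i: True, f: False}
  {f: True, i: False}


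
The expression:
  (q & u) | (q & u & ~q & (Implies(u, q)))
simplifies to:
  q & u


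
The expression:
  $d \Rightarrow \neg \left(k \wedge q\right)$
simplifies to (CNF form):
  $\neg d \vee \neg k \vee \neg q$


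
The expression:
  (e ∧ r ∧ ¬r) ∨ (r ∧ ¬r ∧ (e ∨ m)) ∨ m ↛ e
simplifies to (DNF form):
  m ∧ ¬e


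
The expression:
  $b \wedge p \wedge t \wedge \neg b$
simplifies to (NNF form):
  $\text{False}$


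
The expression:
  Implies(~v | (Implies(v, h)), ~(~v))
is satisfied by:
  {v: True}


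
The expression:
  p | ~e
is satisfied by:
  {p: True, e: False}
  {e: False, p: False}
  {e: True, p: True}


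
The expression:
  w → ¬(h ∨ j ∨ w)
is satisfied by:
  {w: False}


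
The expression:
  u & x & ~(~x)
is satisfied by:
  {u: True, x: True}


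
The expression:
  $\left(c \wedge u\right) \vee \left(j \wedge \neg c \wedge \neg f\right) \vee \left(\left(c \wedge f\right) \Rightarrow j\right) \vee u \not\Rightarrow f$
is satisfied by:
  {u: True, j: True, c: False, f: False}
  {u: True, j: False, c: False, f: False}
  {j: True, u: False, c: False, f: False}
  {u: False, j: False, c: False, f: False}
  {f: True, u: True, j: True, c: False}
  {f: True, u: True, j: False, c: False}
  {f: True, j: True, u: False, c: False}
  {f: True, j: False, u: False, c: False}
  {u: True, c: True, j: True, f: False}
  {u: True, c: True, j: False, f: False}
  {c: True, j: True, u: False, f: False}
  {c: True, u: False, j: False, f: False}
  {f: True, c: True, u: True, j: True}
  {f: True, c: True, u: True, j: False}
  {f: True, c: True, j: True, u: False}


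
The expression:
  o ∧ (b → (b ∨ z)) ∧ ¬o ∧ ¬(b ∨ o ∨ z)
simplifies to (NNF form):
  False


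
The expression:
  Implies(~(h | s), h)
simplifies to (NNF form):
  h | s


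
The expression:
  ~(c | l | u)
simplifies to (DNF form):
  ~c & ~l & ~u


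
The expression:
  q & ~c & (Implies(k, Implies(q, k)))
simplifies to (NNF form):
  q & ~c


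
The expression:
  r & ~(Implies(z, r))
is never true.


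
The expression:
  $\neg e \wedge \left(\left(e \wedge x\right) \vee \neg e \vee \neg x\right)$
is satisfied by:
  {e: False}


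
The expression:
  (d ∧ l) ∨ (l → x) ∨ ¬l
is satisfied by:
  {x: True, d: True, l: False}
  {x: True, l: False, d: False}
  {d: True, l: False, x: False}
  {d: False, l: False, x: False}
  {x: True, d: True, l: True}
  {x: True, l: True, d: False}
  {d: True, l: True, x: False}


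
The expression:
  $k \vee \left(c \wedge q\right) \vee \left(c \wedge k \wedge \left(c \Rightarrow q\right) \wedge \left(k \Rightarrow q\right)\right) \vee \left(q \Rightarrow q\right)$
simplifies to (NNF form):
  $\text{True}$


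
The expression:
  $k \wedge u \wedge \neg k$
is never true.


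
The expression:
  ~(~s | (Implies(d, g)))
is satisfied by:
  {s: True, d: True, g: False}


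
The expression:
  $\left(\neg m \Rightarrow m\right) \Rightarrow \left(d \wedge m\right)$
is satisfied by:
  {d: True, m: False}
  {m: False, d: False}
  {m: True, d: True}


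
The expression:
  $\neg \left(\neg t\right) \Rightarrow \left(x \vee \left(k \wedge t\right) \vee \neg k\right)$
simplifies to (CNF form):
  $\text{True}$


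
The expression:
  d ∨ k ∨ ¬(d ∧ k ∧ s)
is always true.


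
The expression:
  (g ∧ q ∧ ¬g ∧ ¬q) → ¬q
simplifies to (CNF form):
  True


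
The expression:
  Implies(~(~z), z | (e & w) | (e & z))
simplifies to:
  True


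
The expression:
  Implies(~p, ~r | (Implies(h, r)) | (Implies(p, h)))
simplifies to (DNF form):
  True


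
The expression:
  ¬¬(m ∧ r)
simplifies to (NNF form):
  m ∧ r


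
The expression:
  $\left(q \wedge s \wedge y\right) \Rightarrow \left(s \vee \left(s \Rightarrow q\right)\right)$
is always true.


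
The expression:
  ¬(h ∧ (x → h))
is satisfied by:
  {h: False}


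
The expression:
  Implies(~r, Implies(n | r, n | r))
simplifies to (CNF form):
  True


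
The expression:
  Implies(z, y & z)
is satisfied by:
  {y: True, z: False}
  {z: False, y: False}
  {z: True, y: True}


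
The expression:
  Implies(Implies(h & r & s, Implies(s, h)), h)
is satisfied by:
  {h: True}


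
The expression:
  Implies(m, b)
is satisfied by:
  {b: True, m: False}
  {m: False, b: False}
  {m: True, b: True}


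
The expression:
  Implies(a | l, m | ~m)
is always true.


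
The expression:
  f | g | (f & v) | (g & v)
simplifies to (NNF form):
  f | g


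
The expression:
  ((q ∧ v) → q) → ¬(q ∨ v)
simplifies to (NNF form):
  ¬q ∧ ¬v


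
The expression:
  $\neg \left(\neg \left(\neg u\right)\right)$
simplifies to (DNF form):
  $\neg u$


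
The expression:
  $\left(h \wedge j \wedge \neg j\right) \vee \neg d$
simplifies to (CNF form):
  $\neg d$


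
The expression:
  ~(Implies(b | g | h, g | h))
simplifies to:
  b & ~g & ~h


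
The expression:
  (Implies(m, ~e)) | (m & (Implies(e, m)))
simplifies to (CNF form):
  True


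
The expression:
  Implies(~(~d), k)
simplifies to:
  k | ~d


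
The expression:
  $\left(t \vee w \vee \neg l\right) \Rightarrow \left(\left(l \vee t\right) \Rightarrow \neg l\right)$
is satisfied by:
  {w: False, l: False, t: False}
  {t: True, w: False, l: False}
  {w: True, t: False, l: False}
  {t: True, w: True, l: False}
  {l: True, t: False, w: False}


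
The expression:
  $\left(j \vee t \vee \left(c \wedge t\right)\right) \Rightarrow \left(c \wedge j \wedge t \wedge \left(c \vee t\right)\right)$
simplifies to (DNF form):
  $\left(t \wedge \neg t\right) \vee \left(\neg j \wedge \neg t\right) \vee \left(c \wedge j \wedge t\right) \vee \left(c \wedge j \wedge \neg j\right) \vee \left(c \wedge t \wedge \neg t\right) \vee \left(c \wedge \neg j \wedge \neg t\right) \vee \left(j \wedge t \wedge \neg t\right) \vee \left(j \wedge \neg j \wedge \neg t\right)$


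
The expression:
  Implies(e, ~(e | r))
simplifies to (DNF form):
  ~e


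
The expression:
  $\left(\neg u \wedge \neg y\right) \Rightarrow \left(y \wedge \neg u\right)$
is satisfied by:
  {y: True, u: True}
  {y: True, u: False}
  {u: True, y: False}


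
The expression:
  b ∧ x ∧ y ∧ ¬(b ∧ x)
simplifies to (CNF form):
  False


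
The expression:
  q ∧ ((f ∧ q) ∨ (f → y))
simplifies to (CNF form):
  q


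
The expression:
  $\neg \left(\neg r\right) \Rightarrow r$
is always true.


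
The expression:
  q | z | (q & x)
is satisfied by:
  {q: True, z: True}
  {q: True, z: False}
  {z: True, q: False}


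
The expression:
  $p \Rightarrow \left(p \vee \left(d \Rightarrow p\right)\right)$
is always true.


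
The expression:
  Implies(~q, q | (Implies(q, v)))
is always true.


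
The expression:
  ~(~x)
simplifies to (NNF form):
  x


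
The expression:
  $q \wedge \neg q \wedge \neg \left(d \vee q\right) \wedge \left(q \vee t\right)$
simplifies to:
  $\text{False}$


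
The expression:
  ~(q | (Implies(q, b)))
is never true.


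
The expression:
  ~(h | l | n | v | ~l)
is never true.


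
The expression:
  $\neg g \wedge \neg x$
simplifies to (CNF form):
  $\neg g \wedge \neg x$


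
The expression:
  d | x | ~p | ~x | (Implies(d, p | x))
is always true.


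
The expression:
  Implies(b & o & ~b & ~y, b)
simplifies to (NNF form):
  True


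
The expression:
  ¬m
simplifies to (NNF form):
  ¬m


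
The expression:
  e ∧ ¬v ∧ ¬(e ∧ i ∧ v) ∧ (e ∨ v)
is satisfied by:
  {e: True, v: False}


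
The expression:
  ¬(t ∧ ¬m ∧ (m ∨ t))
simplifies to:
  m ∨ ¬t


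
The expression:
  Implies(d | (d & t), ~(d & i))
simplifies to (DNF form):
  ~d | ~i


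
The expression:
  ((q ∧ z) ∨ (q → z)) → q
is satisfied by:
  {q: True}


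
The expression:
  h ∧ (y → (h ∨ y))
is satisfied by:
  {h: True}


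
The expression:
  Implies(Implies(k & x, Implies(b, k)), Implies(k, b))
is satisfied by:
  {b: True, k: False}
  {k: False, b: False}
  {k: True, b: True}


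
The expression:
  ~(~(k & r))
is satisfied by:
  {r: True, k: True}


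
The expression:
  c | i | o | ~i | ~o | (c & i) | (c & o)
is always true.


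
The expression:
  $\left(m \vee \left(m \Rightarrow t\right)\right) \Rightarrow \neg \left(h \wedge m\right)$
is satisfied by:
  {h: False, m: False}
  {m: True, h: False}
  {h: True, m: False}


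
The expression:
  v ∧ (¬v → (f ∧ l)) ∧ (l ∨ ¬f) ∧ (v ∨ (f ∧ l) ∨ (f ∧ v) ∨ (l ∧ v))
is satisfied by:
  {l: True, v: True, f: False}
  {v: True, f: False, l: False}
  {f: True, l: True, v: True}


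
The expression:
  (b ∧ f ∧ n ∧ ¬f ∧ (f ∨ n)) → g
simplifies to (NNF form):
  True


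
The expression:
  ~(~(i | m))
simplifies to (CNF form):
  i | m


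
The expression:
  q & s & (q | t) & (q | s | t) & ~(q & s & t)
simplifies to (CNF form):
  q & s & ~t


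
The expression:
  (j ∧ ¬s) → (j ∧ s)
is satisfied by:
  {s: True, j: False}
  {j: False, s: False}
  {j: True, s: True}


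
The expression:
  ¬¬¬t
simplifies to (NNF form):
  ¬t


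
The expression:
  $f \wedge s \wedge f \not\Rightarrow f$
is never true.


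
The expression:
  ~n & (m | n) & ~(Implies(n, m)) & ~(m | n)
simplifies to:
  False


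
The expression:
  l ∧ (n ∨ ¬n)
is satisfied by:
  {l: True}


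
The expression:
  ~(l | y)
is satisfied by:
  {y: False, l: False}


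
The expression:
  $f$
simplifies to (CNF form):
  $f$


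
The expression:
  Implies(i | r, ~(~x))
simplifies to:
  x | (~i & ~r)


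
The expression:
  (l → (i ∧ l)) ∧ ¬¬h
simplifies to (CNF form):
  h ∧ (i ∨ ¬l)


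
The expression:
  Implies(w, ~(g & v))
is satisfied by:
  {w: False, v: False, g: False}
  {g: True, w: False, v: False}
  {v: True, w: False, g: False}
  {g: True, v: True, w: False}
  {w: True, g: False, v: False}
  {g: True, w: True, v: False}
  {v: True, w: True, g: False}


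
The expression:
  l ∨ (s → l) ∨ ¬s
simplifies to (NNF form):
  l ∨ ¬s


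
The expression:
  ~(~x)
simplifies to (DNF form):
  x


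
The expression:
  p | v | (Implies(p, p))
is always true.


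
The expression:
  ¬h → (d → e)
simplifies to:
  e ∨ h ∨ ¬d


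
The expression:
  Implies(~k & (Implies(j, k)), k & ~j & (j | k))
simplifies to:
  j | k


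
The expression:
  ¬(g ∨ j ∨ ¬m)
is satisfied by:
  {m: True, g: False, j: False}


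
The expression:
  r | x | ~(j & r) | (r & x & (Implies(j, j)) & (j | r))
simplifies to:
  True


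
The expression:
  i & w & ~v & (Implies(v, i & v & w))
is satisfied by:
  {i: True, w: True, v: False}


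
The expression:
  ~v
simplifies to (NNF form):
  ~v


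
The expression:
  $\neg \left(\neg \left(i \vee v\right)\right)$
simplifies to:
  $i \vee v$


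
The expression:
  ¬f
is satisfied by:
  {f: False}


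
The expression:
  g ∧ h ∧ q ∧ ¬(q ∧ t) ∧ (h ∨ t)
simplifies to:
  g ∧ h ∧ q ∧ ¬t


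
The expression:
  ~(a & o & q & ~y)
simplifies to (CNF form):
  y | ~a | ~o | ~q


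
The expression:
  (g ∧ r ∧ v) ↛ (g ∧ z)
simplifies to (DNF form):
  g ∧ r ∧ v ∧ ¬z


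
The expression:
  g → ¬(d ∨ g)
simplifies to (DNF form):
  ¬g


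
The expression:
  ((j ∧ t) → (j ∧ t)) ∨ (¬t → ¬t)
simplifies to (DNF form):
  True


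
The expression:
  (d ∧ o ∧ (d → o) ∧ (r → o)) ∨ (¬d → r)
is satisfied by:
  {r: True, d: True}
  {r: True, d: False}
  {d: True, r: False}


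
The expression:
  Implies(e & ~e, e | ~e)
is always true.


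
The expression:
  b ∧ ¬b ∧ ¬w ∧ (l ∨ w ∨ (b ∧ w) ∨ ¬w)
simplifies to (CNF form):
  False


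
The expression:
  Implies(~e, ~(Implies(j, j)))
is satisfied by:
  {e: True}


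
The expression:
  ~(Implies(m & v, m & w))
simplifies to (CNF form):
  m & v & ~w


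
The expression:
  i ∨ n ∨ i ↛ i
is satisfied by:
  {i: True, n: True}
  {i: True, n: False}
  {n: True, i: False}


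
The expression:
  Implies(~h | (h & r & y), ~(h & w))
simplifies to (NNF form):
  ~h | ~r | ~w | ~y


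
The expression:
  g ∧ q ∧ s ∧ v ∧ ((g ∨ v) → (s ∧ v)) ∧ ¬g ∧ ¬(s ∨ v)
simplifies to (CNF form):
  False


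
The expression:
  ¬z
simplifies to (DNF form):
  ¬z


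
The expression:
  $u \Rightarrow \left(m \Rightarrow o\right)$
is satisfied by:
  {o: True, u: False, m: False}
  {u: False, m: False, o: False}
  {o: True, m: True, u: False}
  {m: True, u: False, o: False}
  {o: True, u: True, m: False}
  {u: True, o: False, m: False}
  {o: True, m: True, u: True}


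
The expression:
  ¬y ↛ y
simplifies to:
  True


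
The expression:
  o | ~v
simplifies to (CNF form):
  o | ~v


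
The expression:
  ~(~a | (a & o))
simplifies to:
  a & ~o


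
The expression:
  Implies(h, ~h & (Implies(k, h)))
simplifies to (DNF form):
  ~h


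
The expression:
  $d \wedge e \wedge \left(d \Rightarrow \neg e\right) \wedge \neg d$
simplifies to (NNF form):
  $\text{False}$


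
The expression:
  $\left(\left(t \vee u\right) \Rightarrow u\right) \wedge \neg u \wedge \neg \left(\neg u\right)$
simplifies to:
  $\text{False}$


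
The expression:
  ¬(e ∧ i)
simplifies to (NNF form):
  ¬e ∨ ¬i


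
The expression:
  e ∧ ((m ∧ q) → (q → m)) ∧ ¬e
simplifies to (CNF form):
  False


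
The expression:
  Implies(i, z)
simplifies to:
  z | ~i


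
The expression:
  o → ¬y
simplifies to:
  ¬o ∨ ¬y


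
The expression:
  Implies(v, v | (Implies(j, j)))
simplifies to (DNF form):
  True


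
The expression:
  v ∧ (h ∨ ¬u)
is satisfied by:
  {h: True, v: True, u: False}
  {v: True, u: False, h: False}
  {h: True, u: True, v: True}


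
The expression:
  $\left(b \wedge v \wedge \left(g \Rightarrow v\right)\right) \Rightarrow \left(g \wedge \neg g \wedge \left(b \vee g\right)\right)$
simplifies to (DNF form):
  $\neg b \vee \neg v$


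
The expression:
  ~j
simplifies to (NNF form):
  ~j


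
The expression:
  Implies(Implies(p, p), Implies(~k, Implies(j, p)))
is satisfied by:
  {k: True, p: True, j: False}
  {k: True, p: False, j: False}
  {p: True, k: False, j: False}
  {k: False, p: False, j: False}
  {j: True, k: True, p: True}
  {j: True, k: True, p: False}
  {j: True, p: True, k: False}


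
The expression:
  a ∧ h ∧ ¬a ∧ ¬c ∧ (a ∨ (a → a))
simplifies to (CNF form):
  False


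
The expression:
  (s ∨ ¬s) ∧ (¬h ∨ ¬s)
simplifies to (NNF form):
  ¬h ∨ ¬s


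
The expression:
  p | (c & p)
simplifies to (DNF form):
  p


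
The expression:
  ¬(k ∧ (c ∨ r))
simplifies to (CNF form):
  (¬c ∨ ¬k) ∧ (¬k ∨ ¬r)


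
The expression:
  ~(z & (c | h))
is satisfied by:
  {h: False, z: False, c: False}
  {c: True, h: False, z: False}
  {h: True, c: False, z: False}
  {c: True, h: True, z: False}
  {z: True, c: False, h: False}


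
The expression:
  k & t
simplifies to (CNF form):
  k & t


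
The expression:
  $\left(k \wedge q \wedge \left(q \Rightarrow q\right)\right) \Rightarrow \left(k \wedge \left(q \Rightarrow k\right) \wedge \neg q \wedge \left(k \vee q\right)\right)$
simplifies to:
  $\neg k \vee \neg q$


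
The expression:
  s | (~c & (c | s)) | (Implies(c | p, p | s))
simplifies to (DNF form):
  p | s | ~c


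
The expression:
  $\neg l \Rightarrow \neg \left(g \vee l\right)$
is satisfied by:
  {l: True, g: False}
  {g: False, l: False}
  {g: True, l: True}


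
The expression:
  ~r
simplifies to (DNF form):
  ~r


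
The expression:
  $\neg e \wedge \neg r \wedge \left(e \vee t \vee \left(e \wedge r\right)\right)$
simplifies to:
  $t \wedge \neg e \wedge \neg r$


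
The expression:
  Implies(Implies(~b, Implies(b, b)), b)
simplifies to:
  b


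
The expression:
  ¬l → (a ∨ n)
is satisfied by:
  {n: True, a: True, l: True}
  {n: True, a: True, l: False}
  {n: True, l: True, a: False}
  {n: True, l: False, a: False}
  {a: True, l: True, n: False}
  {a: True, l: False, n: False}
  {l: True, a: False, n: False}


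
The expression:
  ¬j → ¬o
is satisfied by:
  {j: True, o: False}
  {o: False, j: False}
  {o: True, j: True}


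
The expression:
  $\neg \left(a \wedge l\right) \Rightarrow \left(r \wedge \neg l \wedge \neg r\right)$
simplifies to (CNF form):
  $a \wedge l$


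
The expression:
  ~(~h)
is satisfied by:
  {h: True}


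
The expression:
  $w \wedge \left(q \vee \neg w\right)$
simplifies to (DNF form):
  $q \wedge w$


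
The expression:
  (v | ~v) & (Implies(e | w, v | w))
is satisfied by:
  {w: True, v: True, e: False}
  {w: True, e: False, v: False}
  {v: True, e: False, w: False}
  {v: False, e: False, w: False}
  {w: True, v: True, e: True}
  {w: True, e: True, v: False}
  {v: True, e: True, w: False}


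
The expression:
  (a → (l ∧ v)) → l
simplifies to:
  a ∨ l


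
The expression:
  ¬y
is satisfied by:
  {y: False}


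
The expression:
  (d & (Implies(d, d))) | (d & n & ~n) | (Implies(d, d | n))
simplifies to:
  True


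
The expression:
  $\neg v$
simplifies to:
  $\neg v$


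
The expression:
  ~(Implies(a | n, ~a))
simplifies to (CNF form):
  a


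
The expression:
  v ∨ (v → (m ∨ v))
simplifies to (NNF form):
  True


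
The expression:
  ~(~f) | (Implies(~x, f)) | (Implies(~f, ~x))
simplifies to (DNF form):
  True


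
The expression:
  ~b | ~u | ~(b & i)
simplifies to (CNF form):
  ~b | ~i | ~u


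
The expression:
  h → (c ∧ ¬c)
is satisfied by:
  {h: False}


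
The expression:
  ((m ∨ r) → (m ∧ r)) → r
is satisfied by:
  {r: True, m: True}
  {r: True, m: False}
  {m: True, r: False}


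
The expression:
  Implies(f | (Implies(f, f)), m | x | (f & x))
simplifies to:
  m | x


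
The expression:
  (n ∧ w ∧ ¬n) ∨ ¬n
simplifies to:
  ¬n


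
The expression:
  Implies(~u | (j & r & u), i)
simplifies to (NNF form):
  i | (u & ~j) | (u & ~r)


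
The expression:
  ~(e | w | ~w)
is never true.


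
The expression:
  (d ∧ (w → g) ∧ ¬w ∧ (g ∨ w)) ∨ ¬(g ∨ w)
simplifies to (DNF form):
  (d ∧ ¬w) ∨ (¬g ∧ ¬w)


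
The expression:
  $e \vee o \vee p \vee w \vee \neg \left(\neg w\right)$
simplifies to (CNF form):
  $e \vee o \vee p \vee w$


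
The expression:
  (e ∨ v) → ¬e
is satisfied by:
  {e: False}


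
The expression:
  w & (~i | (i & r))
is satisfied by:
  {r: True, w: True, i: False}
  {w: True, i: False, r: False}
  {r: True, i: True, w: True}


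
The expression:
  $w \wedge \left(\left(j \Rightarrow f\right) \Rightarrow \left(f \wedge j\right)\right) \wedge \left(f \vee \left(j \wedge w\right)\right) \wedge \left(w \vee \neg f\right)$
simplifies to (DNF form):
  $j \wedge w$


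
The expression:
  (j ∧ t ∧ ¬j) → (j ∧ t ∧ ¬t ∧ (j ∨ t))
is always true.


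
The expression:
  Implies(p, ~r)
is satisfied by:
  {p: False, r: False}
  {r: True, p: False}
  {p: True, r: False}


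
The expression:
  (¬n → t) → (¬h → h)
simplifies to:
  h ∨ (¬n ∧ ¬t)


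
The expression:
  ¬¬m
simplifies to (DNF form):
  m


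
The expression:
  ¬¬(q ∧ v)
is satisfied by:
  {q: True, v: True}


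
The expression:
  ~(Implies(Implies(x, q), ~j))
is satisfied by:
  {q: True, j: True, x: False}
  {j: True, x: False, q: False}
  {x: True, q: True, j: True}


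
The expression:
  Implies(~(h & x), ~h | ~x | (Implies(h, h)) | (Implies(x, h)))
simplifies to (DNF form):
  True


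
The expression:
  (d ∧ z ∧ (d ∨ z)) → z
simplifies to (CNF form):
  True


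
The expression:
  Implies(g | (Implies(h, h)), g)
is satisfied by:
  {g: True}


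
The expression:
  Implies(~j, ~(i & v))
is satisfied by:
  {j: True, v: False, i: False}
  {j: False, v: False, i: False}
  {i: True, j: True, v: False}
  {i: True, j: False, v: False}
  {v: True, j: True, i: False}
  {v: True, j: False, i: False}
  {v: True, i: True, j: True}


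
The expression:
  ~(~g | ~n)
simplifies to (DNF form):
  g & n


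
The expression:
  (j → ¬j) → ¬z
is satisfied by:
  {j: True, z: False}
  {z: False, j: False}
  {z: True, j: True}


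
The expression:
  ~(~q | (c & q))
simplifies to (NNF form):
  q & ~c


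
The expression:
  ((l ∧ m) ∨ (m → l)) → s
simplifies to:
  s ∨ (m ∧ ¬l)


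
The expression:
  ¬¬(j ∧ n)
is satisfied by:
  {j: True, n: True}


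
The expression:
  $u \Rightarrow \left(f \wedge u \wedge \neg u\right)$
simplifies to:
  $\neg u$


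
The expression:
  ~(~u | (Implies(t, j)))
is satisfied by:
  {t: True, u: True, j: False}


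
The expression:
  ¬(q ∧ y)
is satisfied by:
  {q: False, y: False}
  {y: True, q: False}
  {q: True, y: False}


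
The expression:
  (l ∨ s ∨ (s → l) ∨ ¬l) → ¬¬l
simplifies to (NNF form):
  l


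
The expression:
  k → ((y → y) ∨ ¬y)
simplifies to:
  True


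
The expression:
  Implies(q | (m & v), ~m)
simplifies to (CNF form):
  (~m | ~q) & (~m | ~v)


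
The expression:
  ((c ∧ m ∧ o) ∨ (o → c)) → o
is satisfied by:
  {o: True}


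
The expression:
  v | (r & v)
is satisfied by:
  {v: True}


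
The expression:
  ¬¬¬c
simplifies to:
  ¬c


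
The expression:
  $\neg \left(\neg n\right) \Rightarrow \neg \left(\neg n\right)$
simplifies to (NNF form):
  $\text{True}$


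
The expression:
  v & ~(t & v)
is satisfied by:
  {v: True, t: False}


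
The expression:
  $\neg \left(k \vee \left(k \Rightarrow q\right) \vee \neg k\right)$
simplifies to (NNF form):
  $\text{False}$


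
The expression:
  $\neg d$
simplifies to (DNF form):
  $\neg d$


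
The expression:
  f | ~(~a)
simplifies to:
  a | f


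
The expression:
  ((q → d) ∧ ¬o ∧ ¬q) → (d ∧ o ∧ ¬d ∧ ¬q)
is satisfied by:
  {q: True, o: True}
  {q: True, o: False}
  {o: True, q: False}


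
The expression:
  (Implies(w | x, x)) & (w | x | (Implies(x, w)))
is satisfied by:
  {x: True, w: False}
  {w: False, x: False}
  {w: True, x: True}


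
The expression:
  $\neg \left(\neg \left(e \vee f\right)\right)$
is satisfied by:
  {e: True, f: True}
  {e: True, f: False}
  {f: True, e: False}


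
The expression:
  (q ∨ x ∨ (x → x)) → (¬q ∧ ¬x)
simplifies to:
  ¬q ∧ ¬x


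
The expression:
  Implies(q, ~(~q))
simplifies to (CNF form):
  True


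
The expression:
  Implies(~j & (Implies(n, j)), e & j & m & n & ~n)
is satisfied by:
  {n: True, j: True}
  {n: True, j: False}
  {j: True, n: False}


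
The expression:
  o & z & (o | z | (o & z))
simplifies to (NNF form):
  o & z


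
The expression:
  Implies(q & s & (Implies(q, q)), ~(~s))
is always true.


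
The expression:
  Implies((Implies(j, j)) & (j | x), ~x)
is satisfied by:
  {x: False}


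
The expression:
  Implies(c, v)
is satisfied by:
  {v: True, c: False}
  {c: False, v: False}
  {c: True, v: True}


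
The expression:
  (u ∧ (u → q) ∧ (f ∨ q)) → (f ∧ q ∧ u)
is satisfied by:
  {f: True, u: False, q: False}
  {f: False, u: False, q: False}
  {q: True, f: True, u: False}
  {q: True, f: False, u: False}
  {u: True, f: True, q: False}
  {u: True, f: False, q: False}
  {u: True, q: True, f: True}


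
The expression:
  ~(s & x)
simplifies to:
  ~s | ~x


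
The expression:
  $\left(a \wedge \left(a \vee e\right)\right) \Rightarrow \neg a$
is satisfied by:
  {a: False}


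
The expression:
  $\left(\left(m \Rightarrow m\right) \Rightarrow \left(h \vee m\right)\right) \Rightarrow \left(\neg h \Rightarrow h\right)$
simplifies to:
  $h \vee \neg m$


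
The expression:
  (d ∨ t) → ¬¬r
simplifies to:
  r ∨ (¬d ∧ ¬t)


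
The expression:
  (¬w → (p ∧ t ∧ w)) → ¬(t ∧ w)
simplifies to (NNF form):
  ¬t ∨ ¬w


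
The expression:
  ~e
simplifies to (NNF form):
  ~e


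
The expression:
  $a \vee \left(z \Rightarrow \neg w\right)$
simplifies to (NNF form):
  $a \vee \neg w \vee \neg z$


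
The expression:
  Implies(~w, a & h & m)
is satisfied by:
  {m: True, w: True, a: True, h: True}
  {m: True, w: True, a: True, h: False}
  {m: True, w: True, h: True, a: False}
  {m: True, w: True, h: False, a: False}
  {w: True, a: True, h: True, m: False}
  {w: True, a: True, h: False, m: False}
  {w: True, a: False, h: True, m: False}
  {w: True, a: False, h: False, m: False}
  {m: True, a: True, h: True, w: False}


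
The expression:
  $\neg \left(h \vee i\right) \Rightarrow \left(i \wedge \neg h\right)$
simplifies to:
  $h \vee i$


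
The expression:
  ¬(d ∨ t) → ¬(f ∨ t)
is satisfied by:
  {d: True, t: True, f: False}
  {d: True, t: False, f: False}
  {t: True, d: False, f: False}
  {d: False, t: False, f: False}
  {f: True, d: True, t: True}
  {f: True, d: True, t: False}
  {f: True, t: True, d: False}


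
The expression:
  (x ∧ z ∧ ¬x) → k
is always true.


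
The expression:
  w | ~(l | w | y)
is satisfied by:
  {w: True, l: False, y: False}
  {y: True, w: True, l: False}
  {w: True, l: True, y: False}
  {y: True, w: True, l: True}
  {y: False, l: False, w: False}


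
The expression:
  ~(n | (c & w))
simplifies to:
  ~n & (~c | ~w)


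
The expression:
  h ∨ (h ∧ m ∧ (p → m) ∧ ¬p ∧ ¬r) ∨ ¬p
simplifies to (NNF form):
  h ∨ ¬p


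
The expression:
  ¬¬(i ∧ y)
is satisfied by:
  {i: True, y: True}


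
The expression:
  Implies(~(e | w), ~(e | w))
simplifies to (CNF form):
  True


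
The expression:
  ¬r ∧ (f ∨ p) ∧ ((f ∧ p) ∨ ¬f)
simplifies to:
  p ∧ ¬r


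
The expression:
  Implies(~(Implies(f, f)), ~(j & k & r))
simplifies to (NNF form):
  True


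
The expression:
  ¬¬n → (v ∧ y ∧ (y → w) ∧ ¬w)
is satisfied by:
  {n: False}


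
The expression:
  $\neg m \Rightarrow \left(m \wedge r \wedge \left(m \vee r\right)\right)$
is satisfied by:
  {m: True}


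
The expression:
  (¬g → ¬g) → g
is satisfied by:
  {g: True}


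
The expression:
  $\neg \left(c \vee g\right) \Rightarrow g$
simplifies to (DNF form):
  $c \vee g$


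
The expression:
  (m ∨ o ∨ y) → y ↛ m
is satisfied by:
  {y: True, o: False, m: False}
  {o: False, m: False, y: False}
  {y: True, o: True, m: False}


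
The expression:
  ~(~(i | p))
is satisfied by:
  {i: True, p: True}
  {i: True, p: False}
  {p: True, i: False}


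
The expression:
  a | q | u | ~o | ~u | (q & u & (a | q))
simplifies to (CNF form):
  True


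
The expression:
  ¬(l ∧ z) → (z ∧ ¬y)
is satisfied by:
  {z: True, l: True, y: False}
  {z: True, l: False, y: False}
  {z: True, y: True, l: True}


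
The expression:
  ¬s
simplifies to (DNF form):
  ¬s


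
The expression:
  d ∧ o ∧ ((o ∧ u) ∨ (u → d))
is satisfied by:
  {d: True, o: True}


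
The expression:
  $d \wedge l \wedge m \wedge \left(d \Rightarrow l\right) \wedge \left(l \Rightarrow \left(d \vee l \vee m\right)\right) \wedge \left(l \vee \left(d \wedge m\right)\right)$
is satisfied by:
  {m: True, d: True, l: True}


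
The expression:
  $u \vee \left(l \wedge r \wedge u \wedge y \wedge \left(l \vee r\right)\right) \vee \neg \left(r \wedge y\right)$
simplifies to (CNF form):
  $u \vee \neg r \vee \neg y$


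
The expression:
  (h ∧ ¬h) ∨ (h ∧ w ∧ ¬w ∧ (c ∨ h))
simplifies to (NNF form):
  False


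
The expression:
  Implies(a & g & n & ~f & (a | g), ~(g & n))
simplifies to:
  f | ~a | ~g | ~n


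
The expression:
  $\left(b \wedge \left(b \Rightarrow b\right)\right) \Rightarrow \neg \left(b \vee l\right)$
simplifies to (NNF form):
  $\neg b$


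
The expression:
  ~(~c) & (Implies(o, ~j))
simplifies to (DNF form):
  (c & ~j) | (c & ~o)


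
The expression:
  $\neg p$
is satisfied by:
  {p: False}


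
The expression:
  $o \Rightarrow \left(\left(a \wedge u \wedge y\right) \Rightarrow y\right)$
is always true.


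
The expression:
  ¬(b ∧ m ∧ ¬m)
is always true.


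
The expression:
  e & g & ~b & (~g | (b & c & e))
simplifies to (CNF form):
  False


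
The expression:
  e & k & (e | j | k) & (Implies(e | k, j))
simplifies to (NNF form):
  e & j & k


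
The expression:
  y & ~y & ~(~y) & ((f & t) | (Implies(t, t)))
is never true.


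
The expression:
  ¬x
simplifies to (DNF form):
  ¬x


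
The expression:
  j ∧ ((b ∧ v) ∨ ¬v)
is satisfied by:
  {j: True, b: True, v: False}
  {j: True, v: False, b: False}
  {j: True, b: True, v: True}


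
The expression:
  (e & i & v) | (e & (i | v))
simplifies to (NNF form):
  e & (i | v)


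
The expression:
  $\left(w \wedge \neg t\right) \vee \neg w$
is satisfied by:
  {w: False, t: False}
  {t: True, w: False}
  {w: True, t: False}


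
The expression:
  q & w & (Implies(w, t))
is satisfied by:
  {t: True, w: True, q: True}


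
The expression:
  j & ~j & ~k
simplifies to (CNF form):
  False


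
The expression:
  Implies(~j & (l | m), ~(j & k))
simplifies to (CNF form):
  True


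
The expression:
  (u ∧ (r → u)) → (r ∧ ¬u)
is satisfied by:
  {u: False}


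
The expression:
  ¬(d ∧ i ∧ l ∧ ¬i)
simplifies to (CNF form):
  True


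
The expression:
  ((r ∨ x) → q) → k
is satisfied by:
  {x: True, k: True, r: True, q: False}
  {x: True, k: True, r: False, q: False}
  {k: True, r: True, q: False, x: False}
  {k: True, r: False, q: False, x: False}
  {x: True, k: True, q: True, r: True}
  {x: True, k: True, q: True, r: False}
  {k: True, q: True, r: True, x: False}
  {k: True, q: True, r: False, x: False}
  {x: True, q: False, r: True, k: False}
  {x: True, q: False, r: False, k: False}
  {r: True, k: False, q: False, x: False}


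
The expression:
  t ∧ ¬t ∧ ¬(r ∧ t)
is never true.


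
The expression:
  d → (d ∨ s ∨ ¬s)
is always true.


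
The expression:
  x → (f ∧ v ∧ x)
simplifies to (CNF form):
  (f ∨ ¬x) ∧ (v ∨ ¬x)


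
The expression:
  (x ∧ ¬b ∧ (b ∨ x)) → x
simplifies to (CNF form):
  True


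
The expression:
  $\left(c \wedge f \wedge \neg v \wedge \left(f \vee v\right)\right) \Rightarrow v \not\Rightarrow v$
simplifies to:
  $v \vee \neg c \vee \neg f$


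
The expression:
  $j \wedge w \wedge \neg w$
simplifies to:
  $\text{False}$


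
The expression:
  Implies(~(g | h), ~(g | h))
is always true.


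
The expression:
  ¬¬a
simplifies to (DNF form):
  a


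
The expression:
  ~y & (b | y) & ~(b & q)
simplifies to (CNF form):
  b & ~q & ~y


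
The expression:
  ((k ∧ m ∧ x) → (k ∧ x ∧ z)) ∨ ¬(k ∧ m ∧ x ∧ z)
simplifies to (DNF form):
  True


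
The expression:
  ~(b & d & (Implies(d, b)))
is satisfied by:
  {d: False, b: False}
  {b: True, d: False}
  {d: True, b: False}


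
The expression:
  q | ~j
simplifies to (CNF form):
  q | ~j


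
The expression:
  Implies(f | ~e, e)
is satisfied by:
  {e: True}


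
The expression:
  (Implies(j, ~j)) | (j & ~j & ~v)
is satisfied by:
  {j: False}


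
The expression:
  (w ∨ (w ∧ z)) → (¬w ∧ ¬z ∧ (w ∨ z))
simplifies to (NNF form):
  ¬w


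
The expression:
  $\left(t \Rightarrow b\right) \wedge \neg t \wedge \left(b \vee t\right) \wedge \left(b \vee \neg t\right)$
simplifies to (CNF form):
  $b \wedge \neg t$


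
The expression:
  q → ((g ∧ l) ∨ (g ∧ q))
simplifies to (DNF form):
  g ∨ ¬q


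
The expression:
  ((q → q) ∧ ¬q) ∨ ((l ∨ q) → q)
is always true.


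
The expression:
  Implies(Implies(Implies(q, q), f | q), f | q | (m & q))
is always true.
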